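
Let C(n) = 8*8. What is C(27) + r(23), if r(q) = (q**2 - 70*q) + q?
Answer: -994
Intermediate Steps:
C(n) = 64
r(q) = q**2 - 69*q
C(27) + r(23) = 64 + 23*(-69 + 23) = 64 + 23*(-46) = 64 - 1058 = -994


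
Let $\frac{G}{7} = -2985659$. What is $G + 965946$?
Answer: $-19933667$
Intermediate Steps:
$G = -20899613$ ($G = 7 \left(-2985659\right) = -20899613$)
$G + 965946 = -20899613 + 965946 = -19933667$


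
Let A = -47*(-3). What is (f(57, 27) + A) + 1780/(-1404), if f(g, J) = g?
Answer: 69053/351 ≈ 196.73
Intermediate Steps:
A = 141
(f(57, 27) + A) + 1780/(-1404) = (57 + 141) + 1780/(-1404) = 198 + 1780*(-1/1404) = 198 - 445/351 = 69053/351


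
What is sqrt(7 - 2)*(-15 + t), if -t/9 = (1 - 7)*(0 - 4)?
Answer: -231*sqrt(5) ≈ -516.53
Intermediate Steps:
t = -216 (t = -9*(1 - 7)*(0 - 4) = -(-54)*(-4) = -9*24 = -216)
sqrt(7 - 2)*(-15 + t) = sqrt(7 - 2)*(-15 - 216) = sqrt(5)*(-231) = -231*sqrt(5)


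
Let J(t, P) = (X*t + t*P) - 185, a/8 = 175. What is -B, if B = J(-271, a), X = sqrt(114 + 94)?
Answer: 379585 + 1084*sqrt(13) ≈ 3.8349e+5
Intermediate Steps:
a = 1400 (a = 8*175 = 1400)
X = 4*sqrt(13) (X = sqrt(208) = 4*sqrt(13) ≈ 14.422)
J(t, P) = -185 + P*t + 4*t*sqrt(13) (J(t, P) = ((4*sqrt(13))*t + t*P) - 185 = (4*t*sqrt(13) + P*t) - 185 = (P*t + 4*t*sqrt(13)) - 185 = -185 + P*t + 4*t*sqrt(13))
B = -379585 - 1084*sqrt(13) (B = -185 + 1400*(-271) + 4*(-271)*sqrt(13) = -185 - 379400 - 1084*sqrt(13) = -379585 - 1084*sqrt(13) ≈ -3.8349e+5)
-B = -(-379585 - 1084*sqrt(13)) = 379585 + 1084*sqrt(13)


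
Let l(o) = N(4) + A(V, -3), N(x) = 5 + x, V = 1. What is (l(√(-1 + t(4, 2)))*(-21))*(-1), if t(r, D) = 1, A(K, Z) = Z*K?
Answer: 126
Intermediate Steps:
A(K, Z) = K*Z
l(o) = 6 (l(o) = (5 + 4) + 1*(-3) = 9 - 3 = 6)
(l(√(-1 + t(4, 2)))*(-21))*(-1) = (6*(-21))*(-1) = -126*(-1) = 126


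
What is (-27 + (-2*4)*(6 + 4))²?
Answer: 11449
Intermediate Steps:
(-27 + (-2*4)*(6 + 4))² = (-27 - 8*10)² = (-27 - 80)² = (-107)² = 11449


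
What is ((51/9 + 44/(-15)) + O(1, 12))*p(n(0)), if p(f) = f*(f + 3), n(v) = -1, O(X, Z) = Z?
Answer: -442/15 ≈ -29.467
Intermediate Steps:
p(f) = f*(3 + f)
((51/9 + 44/(-15)) + O(1, 12))*p(n(0)) = ((51/9 + 44/(-15)) + 12)*(-(3 - 1)) = ((51*(⅑) + 44*(-1/15)) + 12)*(-1*2) = ((17/3 - 44/15) + 12)*(-2) = (41/15 + 12)*(-2) = (221/15)*(-2) = -442/15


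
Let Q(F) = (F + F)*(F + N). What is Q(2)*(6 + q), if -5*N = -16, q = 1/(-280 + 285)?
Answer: 3224/25 ≈ 128.96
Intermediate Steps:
q = 1/5 ≈ 0.20000
N = 16/5 (N = -1/5*(-16) = 16/5 ≈ 3.2000)
Q(F) = 2*F*(16/5 + F) (Q(F) = (F + F)*(F + 16/5) = (2*F)*(16/5 + F) = 2*F*(16/5 + F))
Q(2)*(6 + q) = ((2/5)*2*(16 + 5*2))*(6 + 1/5) = ((2/5)*2*(16 + 10))*(31/5) = ((2/5)*2*26)*(31/5) = (104/5)*(31/5) = 3224/25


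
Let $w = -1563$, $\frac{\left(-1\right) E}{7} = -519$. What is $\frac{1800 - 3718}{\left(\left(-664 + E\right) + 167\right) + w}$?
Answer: $- \frac{1918}{1573} \approx -1.2193$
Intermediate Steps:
$E = 3633$ ($E = \left(-7\right) \left(-519\right) = 3633$)
$\frac{1800 - 3718}{\left(\left(-664 + E\right) + 167\right) + w} = \frac{1800 - 3718}{\left(\left(-664 + 3633\right) + 167\right) - 1563} = - \frac{1918}{\left(2969 + 167\right) - 1563} = - \frac{1918}{3136 - 1563} = - \frac{1918}{1573}$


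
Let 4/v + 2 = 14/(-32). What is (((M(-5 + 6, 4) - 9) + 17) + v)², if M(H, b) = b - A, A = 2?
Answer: 106276/1521 ≈ 69.872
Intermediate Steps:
M(H, b) = -2 + b (M(H, b) = b - 1*2 = b - 2 = -2 + b)
v = -64/39 (v = 4/(-2 + 14/(-32)) = 4/(-2 + 14*(-1/32)) = 4/(-2 - 7/16) = 4/(-39/16) = 4*(-16/39) = -64/39 ≈ -1.6410)
(((M(-5 + 6, 4) - 9) + 17) + v)² = ((((-2 + 4) - 9) + 17) - 64/39)² = (((2 - 9) + 17) - 64/39)² = ((-7 + 17) - 64/39)² = (10 - 64/39)² = (326/39)² = 106276/1521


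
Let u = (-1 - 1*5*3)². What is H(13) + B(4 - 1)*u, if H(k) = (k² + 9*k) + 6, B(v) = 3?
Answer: 1060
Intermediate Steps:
H(k) = 6 + k² + 9*k
u = 256 (u = (-1 - 5*3)² = (-1 - 15)² = (-16)² = 256)
H(13) + B(4 - 1)*u = (6 + 13² + 9*13) + 3*256 = (6 + 169 + 117) + 768 = 292 + 768 = 1060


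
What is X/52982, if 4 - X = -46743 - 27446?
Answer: 74193/52982 ≈ 1.4003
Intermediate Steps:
X = 74193 (X = 4 - (-46743 - 27446) = 4 - 1*(-74189) = 4 + 74189 = 74193)
X/52982 = 74193/52982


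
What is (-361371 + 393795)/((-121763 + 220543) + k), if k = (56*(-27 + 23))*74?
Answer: 8106/20551 ≈ 0.39443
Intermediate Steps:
k = -16576 (k = (56*(-4))*74 = -224*74 = -16576)
(-361371 + 393795)/((-121763 + 220543) + k) = (-361371 + 393795)/((-121763 + 220543) - 16576) = 32424/(98780 - 16576) = 32424/82204 = 32424*(1/82204) = 8106/20551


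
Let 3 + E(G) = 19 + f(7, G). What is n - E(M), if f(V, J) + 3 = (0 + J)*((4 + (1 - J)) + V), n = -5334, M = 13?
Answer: -5334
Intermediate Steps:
f(V, J) = -3 + J*(5 + V - J) (f(V, J) = -3 + (0 + J)*((4 + (1 - J)) + V) = -3 + J*((5 - J) + V) = -3 + J*(5 + V - J))
E(G) = 13 - G² + 12*G (E(G) = -3 + (19 + (-3 - G² + 5*G + G*7)) = -3 + (19 + (-3 - G² + 5*G + 7*G)) = -3 + (19 + (-3 - G² + 12*G)) = -3 + (16 - G² + 12*G) = 13 - G² + 12*G)
n - E(M) = -5334 - (13 - 1*13² + 12*13) = -5334 - (13 - 1*169 + 156) = -5334 - (13 - 169 + 156) = -5334 - 1*0 = -5334 + 0 = -5334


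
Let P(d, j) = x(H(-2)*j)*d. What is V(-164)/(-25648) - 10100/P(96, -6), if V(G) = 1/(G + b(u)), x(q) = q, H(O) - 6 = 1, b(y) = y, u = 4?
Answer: 92516009/36933120 ≈ 2.5050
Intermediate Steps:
H(O) = 7 (H(O) = 6 + 1 = 7)
P(d, j) = 7*d*j (P(d, j) = (7*j)*d = 7*d*j)
V(G) = 1/(4 + G) (V(G) = 1/(G + 4) = 1/(4 + G))
V(-164)/(-25648) - 10100/P(96, -6) = 1/((4 - 164)*(-25648)) - 10100/(7*96*(-6)) = -1/25648/(-160) - 10100/(-4032) = -1/160*(-1/25648) - 10100*(-1/4032) = 1/4103680 + 2525/1008 = 92516009/36933120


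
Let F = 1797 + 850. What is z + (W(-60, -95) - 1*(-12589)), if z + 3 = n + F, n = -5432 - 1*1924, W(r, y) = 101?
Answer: 7978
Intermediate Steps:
n = -7356 (n = -5432 - 1924 = -7356)
F = 2647
z = -4712 (z = -3 + (-7356 + 2647) = -3 - 4709 = -4712)
z + (W(-60, -95) - 1*(-12589)) = -4712 + (101 - 1*(-12589)) = -4712 + (101 + 12589) = -4712 + 12690 = 7978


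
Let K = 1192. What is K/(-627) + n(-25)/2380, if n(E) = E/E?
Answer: -2836333/1492260 ≈ -1.9007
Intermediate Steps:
n(E) = 1
K/(-627) + n(-25)/2380 = 1192/(-627) + 1/2380 = 1192*(-1/627) + 1*(1/2380) = -1192/627 + 1/2380 = -2836333/1492260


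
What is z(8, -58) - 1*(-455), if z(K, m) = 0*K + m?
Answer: 397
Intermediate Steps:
z(K, m) = m (z(K, m) = 0 + m = m)
z(8, -58) - 1*(-455) = -58 - 1*(-455) = -58 + 455 = 397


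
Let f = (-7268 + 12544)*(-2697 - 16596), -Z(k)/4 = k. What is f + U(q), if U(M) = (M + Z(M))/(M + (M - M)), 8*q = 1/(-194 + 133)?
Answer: -101789871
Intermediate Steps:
Z(k) = -4*k
f = -101789868 (f = 5276*(-19293) = -101789868)
q = -1/488 (q = 1/(8*(-194 + 133)) = (⅛)/(-61) = (⅛)*(-1/61) = -1/488 ≈ -0.0020492)
U(M) = -3 (U(M) = (M - 4*M)/(M + (M - M)) = (-3*M)/(M + 0) = (-3*M)/M = -3)
f + U(q) = -101789868 - 3 = -101789871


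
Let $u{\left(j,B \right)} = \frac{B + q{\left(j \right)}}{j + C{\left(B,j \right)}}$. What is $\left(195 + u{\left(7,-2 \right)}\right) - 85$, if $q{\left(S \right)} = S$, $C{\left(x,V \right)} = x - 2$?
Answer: $\frac{335}{3} \approx 111.67$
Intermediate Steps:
$C{\left(x,V \right)} = -2 + x$
$u{\left(j,B \right)} = \frac{B + j}{-2 + B + j}$ ($u{\left(j,B \right)} = \frac{B + j}{j + \left(-2 + B\right)} = \frac{B + j}{-2 + B + j}$)
$\left(195 + u{\left(7,-2 \right)}\right) - 85 = \left(195 + \frac{-2 + 7}{-2 - 2 + 7}\right) - 85 = \left(195 + \frac{1}{3} \cdot 5\right) - 85 = \left(195 + \frac{5}{3}\right) - 85 = \frac{590}{3} - 85 = \frac{335}{3}$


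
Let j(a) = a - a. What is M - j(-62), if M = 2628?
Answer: 2628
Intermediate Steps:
j(a) = 0
M - j(-62) = 2628 - 1*0 = 2628 + 0 = 2628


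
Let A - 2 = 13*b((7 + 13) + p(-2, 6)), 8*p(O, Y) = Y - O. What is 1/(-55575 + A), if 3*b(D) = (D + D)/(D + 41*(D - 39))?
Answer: -717/39846023 ≈ -1.7994e-5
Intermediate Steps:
p(O, Y) = -O/8 + Y/8 (p(O, Y) = (Y - O)/8 = -O/8 + Y/8)
b(D) = 2*D/(3*(-1599 + 42*D)) (b(D) = ((D + D)/(D + 41*(D - 39)))/3 = ((2*D)/(D + 41*(-39 + D)))/3 = ((2*D)/(D + (-1599 + 41*D)))/3 = ((2*D)/(-1599 + 42*D))/3 = (2*D/(-1599 + 42*D))/3 = 2*D/(3*(-1599 + 42*D)))
A = 1252/717 (A = 2 + 13*(2*((7 + 13) + (-⅛*(-2) + (⅛)*6))/(9*(-533 + 14*((7 + 13) + (-⅛*(-2) + (⅛)*6))))) = 2 + 13*(2*(20 + (¼ + ¾))/(9*(-533 + 14*(20 + (¼ + ¾))))) = 2 + 13*(2*(20 + 1)/(9*(-533 + 14*(20 + 1)))) = 2 + 13*((2/9)*21/(-533 + 14*21)) = 2 + 13*((2/9)*21/(-533 + 294)) = 2 + 13*((2/9)*21/(-239)) = 2 + 13*((2/9)*21*(-1/239)) = 2 + 13*(-14/717) = 2 - 182/717 = 1252/717 ≈ 1.7462)
1/(-55575 + A) = 1/(-55575 + 1252/717) = 1/(-39846023/717) = -717/39846023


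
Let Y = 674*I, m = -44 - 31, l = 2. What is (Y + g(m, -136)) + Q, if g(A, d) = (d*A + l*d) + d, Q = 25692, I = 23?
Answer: 50986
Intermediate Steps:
m = -75
g(A, d) = 3*d + A*d (g(A, d) = (d*A + 2*d) + d = (A*d + 2*d) + d = (2*d + A*d) + d = 3*d + A*d)
Y = 15502 (Y = 674*23 = 15502)
(Y + g(m, -136)) + Q = (15502 - 136*(3 - 75)) + 25692 = (15502 - 136*(-72)) + 25692 = (15502 + 9792) + 25692 = 25294 + 25692 = 50986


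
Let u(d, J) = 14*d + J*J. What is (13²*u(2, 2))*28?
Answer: 151424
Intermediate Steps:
u(d, J) = J² + 14*d (u(d, J) = 14*d + J² = J² + 14*d)
(13²*u(2, 2))*28 = (13²*(2² + 14*2))*28 = (169*(4 + 28))*28 = (169*32)*28 = 5408*28 = 151424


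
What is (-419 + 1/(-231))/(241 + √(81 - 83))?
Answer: -23326390/13417173 + 96790*I*√2/13417173 ≈ -1.7385 + 0.010202*I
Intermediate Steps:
(-419 + 1/(-231))/(241 + √(81 - 83)) = (-419 - 1/231)/(241 + √(-2)) = -96790/(231*(241 + I*√2))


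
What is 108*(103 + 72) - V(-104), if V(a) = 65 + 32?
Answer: 18803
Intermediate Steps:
V(a) = 97
108*(103 + 72) - V(-104) = 108*(103 + 72) - 1*97 = 108*175 - 97 = 18900 - 97 = 18803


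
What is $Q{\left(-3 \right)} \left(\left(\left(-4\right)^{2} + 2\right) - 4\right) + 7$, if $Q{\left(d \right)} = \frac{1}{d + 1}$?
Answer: $0$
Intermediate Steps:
$Q{\left(d \right)} = \frac{1}{1 + d}$
$Q{\left(-3 \right)} \left(\left(\left(-4\right)^{2} + 2\right) - 4\right) + 7 = \frac{\left(\left(-4\right)^{2} + 2\right) - 4}{1 - 3} + 7 = \frac{\left(16 + 2\right) - 4}{-2} + 7 = - \frac{18 - 4}{2} + 7 = \left(- \frac{1}{2}\right) 14 + 7 = -7 + 7 = 0$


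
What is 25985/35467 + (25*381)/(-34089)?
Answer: 182659830/403011521 ≈ 0.45324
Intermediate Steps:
25985/35467 + (25*381)/(-34089) = 25985*(1/35467) + 9525*(-1/34089) = 25985/35467 - 3175/11363 = 182659830/403011521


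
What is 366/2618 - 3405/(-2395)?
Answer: 979086/627011 ≈ 1.5615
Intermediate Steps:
366/2618 - 3405/(-2395) = 366*(1/2618) - 3405*(-1/2395) = 183/1309 + 681/479 = 979086/627011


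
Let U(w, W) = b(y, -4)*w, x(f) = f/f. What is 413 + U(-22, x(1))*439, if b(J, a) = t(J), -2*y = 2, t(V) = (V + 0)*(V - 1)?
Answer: -18903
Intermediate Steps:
t(V) = V*(-1 + V)
y = -1 (y = -1/2*2 = -1)
b(J, a) = J*(-1 + J)
x(f) = 1
U(w, W) = 2*w (U(w, W) = (-(-1 - 1))*w = (-1*(-2))*w = 2*w)
413 + U(-22, x(1))*439 = 413 + (2*(-22))*439 = 413 - 44*439 = 413 - 19316 = -18903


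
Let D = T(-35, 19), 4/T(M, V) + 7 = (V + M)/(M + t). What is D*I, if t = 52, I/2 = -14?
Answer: 1904/135 ≈ 14.104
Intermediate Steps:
I = -28 (I = 2*(-14) = -28)
T(M, V) = 4/(-7 + (M + V)/(52 + M)) (T(M, V) = 4/(-7 + (V + M)/(M + 52)) = 4/(-7 + (M + V)/(52 + M)))
D = -68/135 (D = 4*(-52 - 1*(-35))/(364 - 1*19 + 6*(-35)) = 4*(-52 + 35)/(364 - 19 - 210) = 4*(-17)/135 = 4*(1/135)*(-17) = -68/135 ≈ -0.50370)
D*I = -68/135*(-28) = 1904/135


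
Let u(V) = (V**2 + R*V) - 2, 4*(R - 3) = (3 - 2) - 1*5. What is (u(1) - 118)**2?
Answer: 13689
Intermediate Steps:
R = 2 (R = 3 + ((3 - 2) - 1*5)/4 = 3 + (1 - 5)/4 = 3 + (1/4)*(-4) = 3 - 1 = 2)
u(V) = -2 + V**2 + 2*V (u(V) = (V**2 + 2*V) - 2 = -2 + V**2 + 2*V)
(u(1) - 118)**2 = ((-2 + 1**2 + 2*1) - 118)**2 = ((-2 + 1 + 2) - 118)**2 = (1 - 118)**2 = (-117)**2 = 13689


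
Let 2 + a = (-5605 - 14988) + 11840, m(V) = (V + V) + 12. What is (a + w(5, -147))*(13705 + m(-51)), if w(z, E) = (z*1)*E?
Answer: -129206350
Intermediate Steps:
w(z, E) = E*z (w(z, E) = z*E = E*z)
m(V) = 12 + 2*V (m(V) = 2*V + 12 = 12 + 2*V)
a = -8755 (a = -2 + ((-5605 - 14988) + 11840) = -2 + (-20593 + 11840) = -2 - 8753 = -8755)
(a + w(5, -147))*(13705 + m(-51)) = (-8755 - 147*5)*(13705 + (12 + 2*(-51))) = (-8755 - 735)*(13705 + (12 - 102)) = -9490*(13705 - 90) = -9490*13615 = -129206350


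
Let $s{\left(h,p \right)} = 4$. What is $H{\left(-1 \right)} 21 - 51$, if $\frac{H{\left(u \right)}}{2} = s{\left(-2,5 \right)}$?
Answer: $117$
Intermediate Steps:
$H{\left(u \right)} = 8$ ($H{\left(u \right)} = 2 \cdot 4 = 8$)
$H{\left(-1 \right)} 21 - 51 = 8 \cdot 21 - 51 = 168 - 51 = 117$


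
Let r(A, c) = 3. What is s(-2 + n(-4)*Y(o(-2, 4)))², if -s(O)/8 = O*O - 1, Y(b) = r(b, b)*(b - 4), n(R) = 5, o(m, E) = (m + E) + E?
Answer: 39237696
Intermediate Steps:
o(m, E) = m + 2*E (o(m, E) = (E + m) + E = m + 2*E)
Y(b) = -12 + 3*b (Y(b) = 3*(b - 4) = 3*(-4 + b) = -12 + 3*b)
s(O) = 8 - 8*O² (s(O) = -8*(O*O - 1) = -8*(O² - 1) = -8*(-1 + O²) = 8 - 8*O²)
s(-2 + n(-4)*Y(o(-2, 4)))² = (8 - 8*(-2 + 5*(-12 + 3*(-2 + 2*4)))²)² = (8 - 8*(-2 + 5*(-12 + 3*(-2 + 8)))²)² = (8 - 8*(-2 + 5*(-12 + 3*6))²)² = (8 - 8*(-2 + 5*(-12 + 18))²)² = (8 - 8*(-2 + 5*6)²)² = (8 - 8*(-2 + 30)²)² = (8 - 8*28²)² = (8 - 8*784)² = (8 - 6272)² = (-6264)² = 39237696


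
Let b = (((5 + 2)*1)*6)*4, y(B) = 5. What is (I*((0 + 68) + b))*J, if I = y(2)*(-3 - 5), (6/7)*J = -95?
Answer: 3138800/3 ≈ 1.0463e+6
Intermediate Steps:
J = -665/6 (J = (7/6)*(-95) = -665/6 ≈ -110.83)
I = -40 (I = 5*(-3 - 5) = 5*(-8) = -40)
b = 168 (b = ((7*1)*6)*4 = (7*6)*4 = 42*4 = 168)
(I*((0 + 68) + b))*J = -40*((0 + 68) + 168)*(-665/6) = -40*(68 + 168)*(-665/6) = -40*236*(-665/6) = -9440*(-665/6) = 3138800/3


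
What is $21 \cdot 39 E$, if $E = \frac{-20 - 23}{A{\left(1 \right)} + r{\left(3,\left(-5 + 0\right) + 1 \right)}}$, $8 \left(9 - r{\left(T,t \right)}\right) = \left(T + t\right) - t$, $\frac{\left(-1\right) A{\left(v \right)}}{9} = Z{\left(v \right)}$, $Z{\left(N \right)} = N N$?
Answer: $93912$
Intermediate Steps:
$Z{\left(N \right)} = N^{2}$
$A{\left(v \right)} = - 9 v^{2}$
$r{\left(T,t \right)} = 9 - \frac{T}{8}$ ($r{\left(T,t \right)} = 9 - \frac{\left(T + t\right) - t}{8} = 9 - \frac{T}{8}$)
$E = \frac{344}{3}$ ($E = \frac{-20 - 23}{- 9 \cdot 1^{2} + \left(9 - \frac{3}{8}\right)} = - \frac{43}{\left(-9\right) 1 + \left(9 - \frac{3}{8}\right)} = - \frac{43}{-9 + \frac{69}{8}} = - \frac{43}{- \frac{3}{8}} = \left(-43\right) \left(- \frac{8}{3}\right) = \frac{344}{3} \approx 114.67$)
$21 \cdot 39 E = 21 \cdot 39 \cdot \frac{344}{3} = 819 \cdot \frac{344}{3} = 93912$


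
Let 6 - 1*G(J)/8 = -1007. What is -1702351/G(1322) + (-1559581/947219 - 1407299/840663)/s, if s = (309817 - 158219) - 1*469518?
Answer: -3366892908058444343743/16028011546122737070 ≈ -210.06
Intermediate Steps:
G(J) = 8104 (G(J) = 48 - 8*(-1007) = 48 + 8056 = 8104)
s = -317920 (s = 151598 - 469518 = -317920)
-1702351/G(1322) + (-1559581/947219 - 1407299/840663)/s = -1702351/8104 + (-1559581/947219 - 1407299/840663)/(-317920) = -1702351*1/8104 + (-1559581*1/947219 - 1407299*1/840663)*(-1/317920) = -1702351/8104 + (-1559581/947219 - 1407299/840663)*(-1/317920) = -1702351/8104 - 2644102393684/796291966197*(-1/317920) = -1702351/8104 + 661025598421/63289285473337560 = -3366892908058444343743/16028011546122737070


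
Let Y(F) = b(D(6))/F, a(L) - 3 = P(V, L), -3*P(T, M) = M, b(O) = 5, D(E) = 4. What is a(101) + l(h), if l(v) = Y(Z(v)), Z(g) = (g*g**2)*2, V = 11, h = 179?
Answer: -1055302361/34412034 ≈ -30.667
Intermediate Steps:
P(T, M) = -M/3
Z(g) = 2*g**3 (Z(g) = g**3*2 = 2*g**3)
a(L) = 3 - L/3
Y(F) = 5/F
l(v) = 5/(2*v**3) (l(v) = 5/((2*v**3)) = 5*(1/(2*v**3)) = 5/(2*v**3))
a(101) + l(h) = (3 - 1/3*101) + (5/2)/179**3 = (3 - 101/3) + (5/2)*(1/5735339) = -92/3 + 5/11470678 = -1055302361/34412034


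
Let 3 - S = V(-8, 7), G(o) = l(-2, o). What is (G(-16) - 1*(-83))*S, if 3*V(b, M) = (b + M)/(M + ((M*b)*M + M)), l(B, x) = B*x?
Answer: 391115/1134 ≈ 344.90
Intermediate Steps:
G(o) = -2*o
V(b, M) = (M + b)/(3*(2*M + b*M**2)) (V(b, M) = ((b + M)/(M + ((M*b)*M + M)))/3 = ((M + b)/(M + (b*M**2 + M)))/3 = ((M + b)/(M + (M + b*M**2)))/3 = ((M + b)/(2*M + b*M**2))/3 = (M + b)/(3*(2*M + b*M**2)))
S = 3401/1134 (S = 3 - (7 - 8)/(3*7*(2 + 7*(-8))) = 3 - (-1)/(3*7*(2 - 56)) = 3 - (-1)/(3*7*(-54)) = 3 - (-1)*(-1)/(3*7*54) = 3 - 1*1/1134 = 3 - 1/1134 = 3401/1134 ≈ 2.9991)
(G(-16) - 1*(-83))*S = (-2*(-16) - 1*(-83))*(3401/1134) = (32 + 83)*(3401/1134) = 115*(3401/1134) = 391115/1134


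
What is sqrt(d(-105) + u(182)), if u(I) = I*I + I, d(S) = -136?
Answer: sqrt(33170) ≈ 182.13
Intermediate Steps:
u(I) = I + I**2 (u(I) = I**2 + I = I + I**2)
sqrt(d(-105) + u(182)) = sqrt(-136 + 182*(1 + 182)) = sqrt(-136 + 182*183) = sqrt(-136 + 33306) = sqrt(33170)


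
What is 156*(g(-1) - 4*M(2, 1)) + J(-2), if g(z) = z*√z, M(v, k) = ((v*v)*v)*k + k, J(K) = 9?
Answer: -5607 - 156*I ≈ -5607.0 - 156.0*I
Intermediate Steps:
M(v, k) = k + k*v³ (M(v, k) = (v²*v)*k + k = v³*k + k = k*v³ + k = k + k*v³)
g(z) = z^(3/2)
156*(g(-1) - 4*M(2, 1)) + J(-2) = 156*((-1)^(3/2) - 4*(1 + 2³)) + 9 = 156*(-I - 4*(1 + 8)) + 9 = 156*(-I - 4*9) + 9 = 156*(-I - 36) + 9 = 156*(-36 - I) + 9 = (-5616 - 156*I) + 9 = -5607 - 156*I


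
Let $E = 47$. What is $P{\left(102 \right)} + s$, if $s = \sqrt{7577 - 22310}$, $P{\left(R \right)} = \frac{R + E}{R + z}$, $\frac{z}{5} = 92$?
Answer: $\frac{149}{562} + 3 i \sqrt{1637} \approx 0.26512 + 121.38 i$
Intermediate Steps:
$z = 460$ ($z = 5 \cdot 92 = 460$)
$P{\left(R \right)} = \frac{47 + R}{460 + R}$ ($P{\left(R \right)} = \frac{R + 47}{R + 460} = \frac{47 + R}{460 + R}$)
$s = 3 i \sqrt{1637}$ ($s = \sqrt{-14733} = 3 i \sqrt{1637} \approx 121.38 i$)
$P{\left(102 \right)} + s = \frac{47 + 102}{460 + 102} + 3 i \sqrt{1637} = \frac{1}{562} \cdot 149 + 3 i \sqrt{1637} = \frac{149}{562} + 3 i \sqrt{1637}$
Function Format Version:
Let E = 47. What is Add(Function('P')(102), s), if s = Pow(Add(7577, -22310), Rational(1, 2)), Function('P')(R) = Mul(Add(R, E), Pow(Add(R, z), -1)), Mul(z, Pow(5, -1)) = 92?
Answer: Add(Rational(149, 562), Mul(3, I, Pow(1637, Rational(1, 2)))) ≈ Add(0.26512, Mul(121.38, I))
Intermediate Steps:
z = 460 (z = Mul(5, 92) = 460)
Function('P')(R) = Mul(Pow(Add(460, R), -1), Add(47, R)) (Function('P')(R) = Mul(Add(R, 47), Pow(Add(R, 460), -1)) = Mul(Add(47, R), Pow(Add(460, R), -1)) = Mul(Pow(Add(460, R), -1), Add(47, R)))
s = Mul(3, I, Pow(1637, Rational(1, 2))) (s = Pow(-14733, Rational(1, 2)) = Mul(3, I, Pow(1637, Rational(1, 2))) ≈ Mul(121.38, I))
Add(Function('P')(102), s) = Add(Mul(Pow(Add(460, 102), -1), Add(47, 102)), Mul(3, I, Pow(1637, Rational(1, 2)))) = Add(Mul(Pow(562, -1), 149), Mul(3, I, Pow(1637, Rational(1, 2)))) = Add(Mul(Rational(1, 562), 149), Mul(3, I, Pow(1637, Rational(1, 2)))) = Add(Rational(149, 562), Mul(3, I, Pow(1637, Rational(1, 2))))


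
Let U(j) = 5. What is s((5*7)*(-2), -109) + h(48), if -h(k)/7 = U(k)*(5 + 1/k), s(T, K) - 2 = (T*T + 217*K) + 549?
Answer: -882131/48 ≈ -18378.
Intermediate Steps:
s(T, K) = 551 + T² + 217*K (s(T, K) = 2 + ((T*T + 217*K) + 549) = 2 + ((T² + 217*K) + 549) = 2 + (549 + T² + 217*K) = 551 + T² + 217*K)
h(k) = -175 - 35/k (h(k) = -35*(5 + 1/k) = -7*(25 + 5/k) = -175 - 35/k)
s((5*7)*(-2), -109) + h(48) = (551 + ((5*7)*(-2))² + 217*(-109)) + (-175 - 35/48) = (551 + (35*(-2))² - 23653) + (-175 - 35*1/48) = (551 + (-70)² - 23653) + (-175 - 35/48) = (551 + 4900 - 23653) - 8435/48 = -18202 - 8435/48 = -882131/48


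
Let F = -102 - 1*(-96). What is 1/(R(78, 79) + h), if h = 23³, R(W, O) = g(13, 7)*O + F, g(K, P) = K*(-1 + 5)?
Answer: 1/16269 ≈ 6.1467e-5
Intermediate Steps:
F = -6 (F = -102 + 96 = -6)
g(K, P) = 4*K (g(K, P) = K*4 = 4*K)
R(W, O) = -6 + 52*O (R(W, O) = (4*13)*O - 6 = 52*O - 6 = -6 + 52*O)
h = 12167
1/(R(78, 79) + h) = 1/((-6 + 52*79) + 12167) = 1/((-6 + 4108) + 12167) = 1/(4102 + 12167) = 1/16269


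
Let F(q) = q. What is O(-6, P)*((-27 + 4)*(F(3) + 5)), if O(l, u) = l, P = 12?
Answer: 1104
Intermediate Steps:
O(-6, P)*((-27 + 4)*(F(3) + 5)) = -6*(-27 + 4)*(3 + 5) = -(-138)*8 = -6*(-184) = 1104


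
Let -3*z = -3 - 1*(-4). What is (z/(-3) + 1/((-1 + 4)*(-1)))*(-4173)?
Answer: 2782/3 ≈ 927.33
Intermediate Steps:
z = -⅓ (z = -(-3 - 1*(-4))/3 = -(-3 + 4)/3 = -⅓*1 = -⅓ ≈ -0.33333)
(z/(-3) + 1/((-1 + 4)*(-1)))*(-4173) = (-⅓/(-3) + 1/((-1 + 4)*(-1)))*(-4173) = (-⅓*(-⅓) - 1/3)*(-4173) = (⅑ + (⅓)*(-1))*(-4173) = (⅑ - ⅓)*(-4173) = -2/9*(-4173) = 2782/3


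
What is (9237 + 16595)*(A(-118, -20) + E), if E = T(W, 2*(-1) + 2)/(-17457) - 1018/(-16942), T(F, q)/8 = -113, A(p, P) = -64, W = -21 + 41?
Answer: -244052067064952/147878247 ≈ -1.6504e+6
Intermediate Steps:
W = 20
T(F, q) = -904 (T(F, q) = 8*(-113) = -904)
E = 16543397/147878247 (E = -904/(-17457) - 1018/(-16942) = -904*(-1/17457) - 1018*(-1/16942) = 904/17457 + 509/8471 = 16543397/147878247 ≈ 0.11187)
(9237 + 16595)*(A(-118, -20) + E) = (9237 + 16595)*(-64 + 16543397/147878247) = 25832*(-9447664411/147878247) = -244052067064952/147878247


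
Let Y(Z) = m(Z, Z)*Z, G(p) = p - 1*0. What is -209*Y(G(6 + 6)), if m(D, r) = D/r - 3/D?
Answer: -1881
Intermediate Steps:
G(p) = p (G(p) = p + 0 = p)
m(D, r) = -3/D + D/r
Y(Z) = Z*(1 - 3/Z) (Y(Z) = (-3/Z + Z/Z)*Z = (-3/Z + 1)*Z = (1 - 3/Z)*Z = Z*(1 - 3/Z))
-209*Y(G(6 + 6)) = -209*(-3 + (6 + 6)) = -209*(-3 + 12) = -209*9 = -1881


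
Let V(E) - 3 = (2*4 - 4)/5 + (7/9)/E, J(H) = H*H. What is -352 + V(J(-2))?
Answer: -62641/180 ≈ -348.01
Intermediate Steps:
J(H) = H²
V(E) = 19/5 + 7/(9*E) (V(E) = 3 + ((2*4 - 4)/5 + (7/9)/E) = 3 + ((8 - 4)*(⅕) + (7*(⅑))/E) = 3 + (4*(⅕) + 7/(9*E)) = 3 + (⅘ + 7/(9*E)) = 19/5 + 7/(9*E))
-352 + V(J(-2)) = -352 + (35 + 171*(-2)²)/(45*((-2)²)) = -352 + (1/45)*(35 + 171*4)/4 = -352 + (1/45)*(¼)*(35 + 684) = -352 + (1/45)*(¼)*719 = -352 + 719/180 = -62641/180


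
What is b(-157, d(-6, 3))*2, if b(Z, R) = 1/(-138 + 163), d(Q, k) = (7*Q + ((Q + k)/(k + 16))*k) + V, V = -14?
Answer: 2/25 ≈ 0.080000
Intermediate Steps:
d(Q, k) = -14 + 7*Q + k*(Q + k)/(16 + k) (d(Q, k) = (7*Q + ((Q + k)/(k + 16))*k) - 14 = (7*Q + ((Q + k)/(16 + k))*k) - 14 = (7*Q + k*(Q + k)/(16 + k)) - 14 = -14 + 7*Q + k*(Q + k)/(16 + k))
b(Z, R) = 1/25
b(-157, d(-6, 3))*2 = (1/25)*2 = 2/25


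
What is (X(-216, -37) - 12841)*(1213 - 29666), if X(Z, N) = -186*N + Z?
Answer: 175697275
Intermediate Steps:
X(Z, N) = Z - 186*N
(X(-216, -37) - 12841)*(1213 - 29666) = ((-216 - 186*(-37)) - 12841)*(1213 - 29666) = ((-216 + 6882) - 12841)*(-28453) = (6666 - 12841)*(-28453) = -6175*(-28453) = 175697275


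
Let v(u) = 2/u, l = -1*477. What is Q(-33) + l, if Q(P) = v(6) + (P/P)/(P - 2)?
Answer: -50053/105 ≈ -476.70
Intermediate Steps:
l = -477
Q(P) = ⅓ + 1/(-2 + P) (Q(P) = 2/6 + (P/P)/(P - 2) = 2*(⅙) + 1/(-2 + P) = ⅓ + 1/(-2 + P))
Q(-33) + l = (1 - 33)/(3*(-2 - 33)) - 477 = (⅓)*(-32)/(-35) - 477 = (⅓)*(-1/35)*(-32) - 477 = 32/105 - 477 = -50053/105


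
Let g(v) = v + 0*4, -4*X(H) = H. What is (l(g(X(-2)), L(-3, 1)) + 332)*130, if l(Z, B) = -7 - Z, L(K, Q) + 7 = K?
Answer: 42185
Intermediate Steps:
L(K, Q) = -7 + K
X(H) = -H/4
g(v) = v (g(v) = v + 0 = v)
(l(g(X(-2)), L(-3, 1)) + 332)*130 = ((-7 - (-1)*(-2)/4) + 332)*130 = ((-7 - 1*½) + 332)*130 = ((-7 - ½) + 332)*130 = (-15/2 + 332)*130 = (649/2)*130 = 42185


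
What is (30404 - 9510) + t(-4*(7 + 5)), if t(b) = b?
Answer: 20846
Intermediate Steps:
(30404 - 9510) + t(-4*(7 + 5)) = (30404 - 9510) - 4*(7 + 5) = 20894 - 4*12 = 20894 - 48 = 20846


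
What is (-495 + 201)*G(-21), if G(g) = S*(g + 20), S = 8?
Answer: 2352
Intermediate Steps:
G(g) = 160 + 8*g (G(g) = 8*(g + 20) = 8*(20 + g) = 160 + 8*g)
(-495 + 201)*G(-21) = (-495 + 201)*(160 + 8*(-21)) = -294*(160 - 168) = -294*(-8) = 2352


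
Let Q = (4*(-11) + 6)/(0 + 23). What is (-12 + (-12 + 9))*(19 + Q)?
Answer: -5985/23 ≈ -260.22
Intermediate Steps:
Q = -38/23 (Q = (-44 + 6)/23 = -38*1/23 = -38/23 ≈ -1.6522)
(-12 + (-12 + 9))*(19 + Q) = (-12 + (-12 + 9))*(19 - 38/23) = (-12 - 3)*(399/23) = -15*399/23 = -5985/23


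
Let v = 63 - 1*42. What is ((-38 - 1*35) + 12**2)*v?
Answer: 1491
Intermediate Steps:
v = 21 (v = 63 - 42 = 21)
((-38 - 1*35) + 12**2)*v = ((-38 - 1*35) + 12**2)*21 = ((-38 - 35) + 144)*21 = (-73 + 144)*21 = 71*21 = 1491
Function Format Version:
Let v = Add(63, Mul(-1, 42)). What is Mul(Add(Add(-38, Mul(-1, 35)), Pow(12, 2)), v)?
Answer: 1491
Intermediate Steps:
v = 21 (v = Add(63, -42) = 21)
Mul(Add(Add(-38, Mul(-1, 35)), Pow(12, 2)), v) = Mul(Add(Add(-38, Mul(-1, 35)), Pow(12, 2)), 21) = Mul(Add(Add(-38, -35), 144), 21) = Mul(Add(-73, 144), 21) = Mul(71, 21) = 1491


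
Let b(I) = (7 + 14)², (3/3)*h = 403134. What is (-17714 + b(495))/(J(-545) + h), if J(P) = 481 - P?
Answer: -17273/404160 ≈ -0.042738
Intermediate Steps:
h = 403134
b(I) = 441 (b(I) = 21² = 441)
(-17714 + b(495))/(J(-545) + h) = (-17714 + 441)/((481 - 1*(-545)) + 403134) = -17273/((481 + 545) + 403134) = -17273/(1026 + 403134) = -17273/404160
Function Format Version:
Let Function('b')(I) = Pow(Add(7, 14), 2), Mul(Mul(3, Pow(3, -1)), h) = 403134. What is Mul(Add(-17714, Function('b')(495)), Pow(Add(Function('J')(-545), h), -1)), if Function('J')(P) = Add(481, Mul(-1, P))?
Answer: Rational(-17273, 404160) ≈ -0.042738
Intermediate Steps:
h = 403134
Function('b')(I) = 441 (Function('b')(I) = Pow(21, 2) = 441)
Mul(Add(-17714, Function('b')(495)), Pow(Add(Function('J')(-545), h), -1)) = Mul(Add(-17714, 441), Pow(Add(Add(481, Mul(-1, -545)), 403134), -1)) = Mul(-17273, Pow(Add(Add(481, 545), 403134), -1)) = Mul(-17273, Pow(Add(1026, 403134), -1)) = Mul(-17273, Pow(404160, -1)) = Mul(-17273, Rational(1, 404160)) = Rational(-17273, 404160)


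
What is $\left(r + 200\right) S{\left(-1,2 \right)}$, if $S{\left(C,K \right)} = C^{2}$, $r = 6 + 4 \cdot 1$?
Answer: $210$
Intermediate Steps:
$r = 10$ ($r = 6 + 4 = 10$)
$\left(r + 200\right) S{\left(-1,2 \right)} = \left(10 + 200\right) \left(-1\right)^{2} = 210 \cdot 1 = 210$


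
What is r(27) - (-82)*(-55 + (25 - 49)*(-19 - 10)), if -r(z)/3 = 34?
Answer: 52460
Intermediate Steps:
r(z) = -102 (r(z) = -3*34 = -102)
r(27) - (-82)*(-55 + (25 - 49)*(-19 - 10)) = -102 - (-82)*(-55 + (25 - 49)*(-19 - 10)) = -102 - (-82)*(-55 - 24*(-29)) = -102 - (-82)*(-55 + 696) = -102 - (-82)*641 = -102 - 1*(-52562) = -102 + 52562 = 52460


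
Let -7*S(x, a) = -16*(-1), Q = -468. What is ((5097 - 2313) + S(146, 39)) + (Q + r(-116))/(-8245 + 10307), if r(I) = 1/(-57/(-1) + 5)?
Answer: 2489175263/894908 ≈ 2781.5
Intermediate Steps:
r(I) = 1/62 (r(I) = 1/(-57*(-1) + 5) = 1/(57 + 5) = 1/62)
S(x, a) = -16/7 (S(x, a) = -(-16)*(-1)/7 = -⅐*16 = -16/7)
((5097 - 2313) + S(146, 39)) + (Q + r(-116))/(-8245 + 10307) = ((5097 - 2313) - 16/7) + (-468 + 1/62)/(-8245 + 10307) = (2784 - 16/7) - 29015/62/2062 = 19472/7 - 29015/62*1/2062 = 19472/7 - 29015/127844 = 2489175263/894908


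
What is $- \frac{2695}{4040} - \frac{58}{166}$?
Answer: $- \frac{68169}{67064} \approx -1.0165$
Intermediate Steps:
$- \frac{2695}{4040} - \frac{58}{166} = \left(-2695\right) \frac{1}{4040} - \frac{29}{83} = - \frac{539}{808} - \frac{29}{83} = - \frac{68169}{67064}$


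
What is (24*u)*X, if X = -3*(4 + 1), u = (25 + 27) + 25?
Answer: -27720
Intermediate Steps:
u = 77 (u = 52 + 25 = 77)
X = -15 (X = -3*5 = -15)
(24*u)*X = (24*77)*(-15) = 1848*(-15) = -27720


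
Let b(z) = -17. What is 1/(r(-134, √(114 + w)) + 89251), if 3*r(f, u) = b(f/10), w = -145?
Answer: 3/267736 ≈ 1.1205e-5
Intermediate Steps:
r(f, u) = -17/3 (r(f, u) = (⅓)*(-17) = -17/3)
1/(r(-134, √(114 + w)) + 89251) = 1/(-17/3 + 89251) = 1/(267736/3) = 3/267736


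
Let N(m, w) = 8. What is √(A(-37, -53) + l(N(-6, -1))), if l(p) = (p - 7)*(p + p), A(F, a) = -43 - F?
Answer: √10 ≈ 3.1623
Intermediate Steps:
l(p) = 2*p*(-7 + p) (l(p) = (-7 + p)*(2*p) = 2*p*(-7 + p))
√(A(-37, -53) + l(N(-6, -1))) = √((-43 - 1*(-37)) + 2*8*(-7 + 8)) = √((-43 + 37) + 2*8*1) = √(-6 + 16) = √10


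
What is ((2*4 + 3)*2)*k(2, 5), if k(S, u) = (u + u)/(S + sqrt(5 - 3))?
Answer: 220 - 110*sqrt(2) ≈ 64.437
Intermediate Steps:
k(S, u) = 2*u/(S + sqrt(2)) (k(S, u) = (2*u)/(S + sqrt(2)) = 2*u/(S + sqrt(2)))
((2*4 + 3)*2)*k(2, 5) = ((2*4 + 3)*2)*(2*5/(2 + sqrt(2))) = ((8 + 3)*2)*(10/(2 + sqrt(2))) = (11*2)*(10/(2 + sqrt(2))) = 22*(10/(2 + sqrt(2))) = 220/(2 + sqrt(2))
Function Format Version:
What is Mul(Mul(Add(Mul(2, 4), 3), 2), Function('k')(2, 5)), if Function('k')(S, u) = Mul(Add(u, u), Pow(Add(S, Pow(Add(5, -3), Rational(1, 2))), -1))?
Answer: Add(220, Mul(-110, Pow(2, Rational(1, 2)))) ≈ 64.437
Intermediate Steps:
Function('k')(S, u) = Mul(2, u, Pow(Add(S, Pow(2, Rational(1, 2))), -1)) (Function('k')(S, u) = Mul(Mul(2, u), Pow(Add(S, Pow(2, Rational(1, 2))), -1)) = Mul(2, u, Pow(Add(S, Pow(2, Rational(1, 2))), -1)))
Mul(Mul(Add(Mul(2, 4), 3), 2), Function('k')(2, 5)) = Mul(Mul(Add(Mul(2, 4), 3), 2), Mul(2, 5, Pow(Add(2, Pow(2, Rational(1, 2))), -1))) = Mul(Mul(Add(8, 3), 2), Mul(10, Pow(Add(2, Pow(2, Rational(1, 2))), -1))) = Mul(Mul(11, 2), Mul(10, Pow(Add(2, Pow(2, Rational(1, 2))), -1))) = Mul(22, Mul(10, Pow(Add(2, Pow(2, Rational(1, 2))), -1))) = Mul(220, Pow(Add(2, Pow(2, Rational(1, 2))), -1))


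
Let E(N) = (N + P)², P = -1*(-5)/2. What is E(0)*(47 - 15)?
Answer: 200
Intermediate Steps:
P = 5/2 (P = 5*(½) = 5/2 ≈ 2.5000)
E(N) = (5/2 + N)² (E(N) = (N + 5/2)² = (5/2 + N)²)
E(0)*(47 - 15) = ((5 + 2*0)²/4)*(47 - 15) = ((5 + 0)²/4)*32 = ((¼)*5²)*32 = ((¼)*25)*32 = (25/4)*32 = 200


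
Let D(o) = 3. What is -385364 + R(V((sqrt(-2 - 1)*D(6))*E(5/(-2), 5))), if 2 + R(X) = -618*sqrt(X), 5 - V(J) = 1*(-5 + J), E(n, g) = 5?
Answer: -385366 - 618*sqrt(10 - 15*I*sqrt(3)) ≈ -3.8805e+5 + 1845.7*I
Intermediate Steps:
V(J) = 10 - J (V(J) = 5 - (-5 + J) = 5 + (5 - J) = 10 - J)
R(X) = -2 - 618*sqrt(X)
-385364 + R(V((sqrt(-2 - 1)*D(6))*E(5/(-2), 5))) = -385364 + (-2 - 618*sqrt(10 - sqrt(-2 - 1)*3*5)) = -385364 + (-2 - 618*sqrt(10 - sqrt(-3)*3*5)) = -385364 + (-2 - 618*sqrt(10 - (I*sqrt(3))*3*5)) = -385364 + (-2 - 618*sqrt(10 - 3*I*sqrt(3)*5)) = -385364 + (-2 - 618*sqrt(10 - 15*I*sqrt(3))) = -385366 - 618*sqrt(10 - 15*I*sqrt(3))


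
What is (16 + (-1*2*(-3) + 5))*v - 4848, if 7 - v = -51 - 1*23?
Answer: -2661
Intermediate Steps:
v = 81 (v = 7 - (-51 - 1*23) = 7 - (-51 - 23) = 7 - 1*(-74) = 7 + 74 = 81)
(16 + (-1*2*(-3) + 5))*v - 4848 = (16 + (-1*2*(-3) + 5))*81 - 4848 = (16 + (-2*(-3) + 5))*81 - 4848 = (16 + (6 + 5))*81 - 4848 = (16 + 11)*81 - 4848 = 27*81 - 4848 = 2187 - 4848 = -2661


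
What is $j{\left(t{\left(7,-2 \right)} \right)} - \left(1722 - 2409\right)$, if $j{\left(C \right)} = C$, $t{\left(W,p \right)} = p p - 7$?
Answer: $684$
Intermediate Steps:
$t{\left(W,p \right)} = -7 + p^{2}$ ($t{\left(W,p \right)} = p^{2} - 7 = -7 + p^{2}$)
$j{\left(t{\left(7,-2 \right)} \right)} - \left(1722 - 2409\right) = \left(-7 + \left(-2\right)^{2}\right) - \left(1722 - 2409\right) = \left(-7 + 4\right) - -687 = -3 + 687 = 684$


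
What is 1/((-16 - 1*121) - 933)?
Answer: -1/1070 ≈ -0.00093458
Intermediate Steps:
1/((-16 - 1*121) - 933) = 1/((-16 - 121) - 933) = 1/(-137 - 933) = 1/(-1070) = -1/1070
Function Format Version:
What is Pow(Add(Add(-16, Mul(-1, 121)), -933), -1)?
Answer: Rational(-1, 1070) ≈ -0.00093458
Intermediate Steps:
Pow(Add(Add(-16, Mul(-1, 121)), -933), -1) = Pow(Add(Add(-16, -121), -933), -1) = Pow(Add(-137, -933), -1) = Pow(-1070, -1) = Rational(-1, 1070)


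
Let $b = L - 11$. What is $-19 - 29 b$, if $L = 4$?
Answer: $184$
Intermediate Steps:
$b = -7$ ($b = 4 - 11 = -7$)
$-19 - 29 b = -19 - -203 = -19 + 203 = 184$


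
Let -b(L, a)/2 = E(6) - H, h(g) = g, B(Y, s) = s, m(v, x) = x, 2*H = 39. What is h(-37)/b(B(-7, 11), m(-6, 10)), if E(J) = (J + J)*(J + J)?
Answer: 37/249 ≈ 0.14859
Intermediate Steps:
H = 39/2 (H = (½)*39 = 39/2 ≈ 19.500)
E(J) = 4*J² (E(J) = (2*J)*(2*J) = 4*J²)
b(L, a) = -249 (b(L, a) = -2*(4*6² - 1*39/2) = -2*(4*36 - 39/2) = -2*(144 - 39/2) = -2*249/2 = -249)
h(-37)/b(B(-7, 11), m(-6, 10)) = -37/(-249) = -37*(-1/249) = 37/249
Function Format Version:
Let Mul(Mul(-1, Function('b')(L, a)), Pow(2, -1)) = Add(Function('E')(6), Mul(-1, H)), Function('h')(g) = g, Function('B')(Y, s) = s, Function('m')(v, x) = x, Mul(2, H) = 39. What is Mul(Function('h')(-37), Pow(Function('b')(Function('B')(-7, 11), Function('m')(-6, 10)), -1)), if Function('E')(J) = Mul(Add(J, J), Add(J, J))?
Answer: Rational(37, 249) ≈ 0.14859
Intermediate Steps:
H = Rational(39, 2) (H = Mul(Rational(1, 2), 39) = Rational(39, 2) ≈ 19.500)
Function('E')(J) = Mul(4, Pow(J, 2)) (Function('E')(J) = Mul(Mul(2, J), Mul(2, J)) = Mul(4, Pow(J, 2)))
Function('b')(L, a) = -249 (Function('b')(L, a) = Mul(-2, Add(Mul(4, Pow(6, 2)), Mul(-1, Rational(39, 2)))) = Mul(-2, Add(Mul(4, 36), Rational(-39, 2))) = Mul(-2, Add(144, Rational(-39, 2))) = Mul(-2, Rational(249, 2)) = -249)
Mul(Function('h')(-37), Pow(Function('b')(Function('B')(-7, 11), Function('m')(-6, 10)), -1)) = Mul(-37, Pow(-249, -1)) = Mul(-37, Rational(-1, 249)) = Rational(37, 249)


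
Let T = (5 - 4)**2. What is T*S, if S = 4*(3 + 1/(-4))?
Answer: 11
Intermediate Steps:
T = 1 (T = 1**2 = 1)
S = 11 (S = 4*(3 - 1/4) = 4*(11/4) = 11)
T*S = 1*11 = 11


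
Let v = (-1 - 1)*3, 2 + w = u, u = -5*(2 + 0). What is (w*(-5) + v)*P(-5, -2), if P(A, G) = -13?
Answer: -702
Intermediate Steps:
u = -10 (u = -5*2 = -10)
w = -12 (w = -2 - 10 = -12)
v = -6 (v = -2*3 = -6)
(w*(-5) + v)*P(-5, -2) = (-12*(-5) - 6)*(-13) = (60 - 6)*(-13) = 54*(-13) = -702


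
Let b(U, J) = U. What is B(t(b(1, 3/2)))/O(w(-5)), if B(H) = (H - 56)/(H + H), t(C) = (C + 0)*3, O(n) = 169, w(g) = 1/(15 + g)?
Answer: -53/1014 ≈ -0.052268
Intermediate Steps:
t(C) = 3*C (t(C) = C*3 = 3*C)
B(H) = (-56 + H)/(2*H) (B(H) = (-56 + H)/((2*H)) = (-56 + H)*(1/(2*H)) = (-56 + H)/(2*H))
B(t(b(1, 3/2)))/O(w(-5)) = ((-56 + 3*1)/(2*((3*1))))/169 = ((½)*(-56 + 3)/3)*(1/169) = ((½)*(⅓)*(-53))*(1/169) = -53/6*1/169 = -53/1014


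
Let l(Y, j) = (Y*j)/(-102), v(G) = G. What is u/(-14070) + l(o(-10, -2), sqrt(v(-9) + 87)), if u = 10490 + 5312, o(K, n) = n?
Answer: -7901/7035 + sqrt(78)/51 ≈ -0.94993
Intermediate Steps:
l(Y, j) = -Y*j/102 (l(Y, j) = (Y*j)*(-1/102) = -Y*j/102)
u = 15802
u/(-14070) + l(o(-10, -2), sqrt(v(-9) + 87)) = 15802/(-14070) - 1/102*(-2)*sqrt(-9 + 87) = 15802*(-1/14070) - 1/102*(-2)*sqrt(78) = -7901/7035 + sqrt(78)/51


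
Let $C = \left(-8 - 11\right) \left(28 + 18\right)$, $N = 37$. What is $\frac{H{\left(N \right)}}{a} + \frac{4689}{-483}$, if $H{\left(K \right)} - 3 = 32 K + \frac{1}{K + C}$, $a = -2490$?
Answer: $- \frac{1708725794}{167772465} \approx -10.185$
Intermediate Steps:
$C = -874$ ($C = \left(-19\right) 46 = -874$)
$H{\left(K \right)} = 3 + \frac{1}{-874 + K} + 32 K$ ($H{\left(K \right)} = 3 + \left(32 K + \frac{1}{K - 874}\right) = 3 + \left(32 K + \frac{1}{-874 + K}\right) = 3 + \left(\frac{1}{-874 + K} + 32 K\right) = 3 + \frac{1}{-874 + K} + 32 K$)
$\frac{H{\left(N \right)}}{a} + \frac{4689}{-483} = \frac{\frac{1}{-874 + 37} \left(-2621 - 1034705 + 32 \cdot 37^{2}\right)}{-2490} + \frac{4689}{-483} = \frac{-2621 - 1034705 + 32 \cdot 1369}{-837} \left(- \frac{1}{2490}\right) + 4689 \left(- \frac{1}{483}\right) = - \frac{-2621 - 1034705 + 43808}{837} \left(- \frac{1}{2490}\right) - \frac{1563}{161} = \left(- \frac{1}{837}\right) \left(-993518\right) \left(- \frac{1}{2490}\right) - \frac{1563}{161} = \frac{993518}{837} \left(- \frac{1}{2490}\right) - \frac{1563}{161} = - \frac{496759}{1042065} - \frac{1563}{161} = - \frac{1708725794}{167772465}$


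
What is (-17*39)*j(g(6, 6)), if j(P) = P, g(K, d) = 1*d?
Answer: -3978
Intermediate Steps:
g(K, d) = d
(-17*39)*j(g(6, 6)) = -17*39*6 = -663*6 = -3978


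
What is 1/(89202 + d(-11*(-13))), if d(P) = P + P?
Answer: 1/89488 ≈ 1.1175e-5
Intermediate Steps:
d(P) = 2*P
1/(89202 + d(-11*(-13))) = 1/(89202 + 2*(-11*(-13))) = 1/(89202 + 2*143) = 1/(89202 + 286) = 1/89488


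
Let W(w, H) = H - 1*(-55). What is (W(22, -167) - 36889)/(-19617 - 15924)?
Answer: 37001/35541 ≈ 1.0411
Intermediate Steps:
W(w, H) = 55 + H (W(w, H) = H + 55 = 55 + H)
(W(22, -167) - 36889)/(-19617 - 15924) = ((55 - 167) - 36889)/(-19617 - 15924) = (-112 - 36889)/(-35541) = -37001*(-1/35541) = 37001/35541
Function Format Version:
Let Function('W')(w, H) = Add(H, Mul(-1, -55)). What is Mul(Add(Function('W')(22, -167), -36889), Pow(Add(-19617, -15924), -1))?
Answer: Rational(37001, 35541) ≈ 1.0411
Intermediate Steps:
Function('W')(w, H) = Add(55, H) (Function('W')(w, H) = Add(H, 55) = Add(55, H))
Mul(Add(Function('W')(22, -167), -36889), Pow(Add(-19617, -15924), -1)) = Mul(Add(Add(55, -167), -36889), Pow(Add(-19617, -15924), -1)) = Mul(Add(-112, -36889), Pow(-35541, -1)) = Mul(-37001, Rational(-1, 35541)) = Rational(37001, 35541)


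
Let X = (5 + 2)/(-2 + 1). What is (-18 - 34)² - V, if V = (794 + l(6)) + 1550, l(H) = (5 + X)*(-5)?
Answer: 350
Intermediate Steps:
X = -7 (X = 7/(-1) = 7*(-1) = -7)
l(H) = 10 (l(H) = (5 - 7)*(-5) = -2*(-5) = 10)
V = 2354 (V = (794 + 10) + 1550 = 804 + 1550 = 2354)
(-18 - 34)² - V = (-18 - 34)² - 1*2354 = (-52)² - 2354 = 2704 - 2354 = 350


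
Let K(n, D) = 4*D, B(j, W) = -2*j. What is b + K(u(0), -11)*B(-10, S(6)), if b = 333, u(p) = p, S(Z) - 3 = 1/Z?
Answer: -547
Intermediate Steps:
S(Z) = 3 + 1/Z
b + K(u(0), -11)*B(-10, S(6)) = 333 + (4*(-11))*(-2*(-10)) = 333 - 44*20 = 333 - 880 = -547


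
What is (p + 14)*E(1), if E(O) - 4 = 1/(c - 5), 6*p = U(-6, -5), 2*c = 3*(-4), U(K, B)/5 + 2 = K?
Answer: 86/3 ≈ 28.667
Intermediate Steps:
U(K, B) = -10 + 5*K
c = -6 (c = (3*(-4))/2 = (½)*(-12) = -6)
p = -20/3 (p = (-10 + 5*(-6))/6 = (-10 - 30)/6 = (⅙)*(-40) = -20/3 ≈ -6.6667)
E(O) = 43/11 (E(O) = 4 + 1/(-6 - 5) = 4 + 1/(-11) = 4 - 1/11 = 43/11)
(p + 14)*E(1) = (-20/3 + 14)*(43/11) = (22/3)*(43/11) = 86/3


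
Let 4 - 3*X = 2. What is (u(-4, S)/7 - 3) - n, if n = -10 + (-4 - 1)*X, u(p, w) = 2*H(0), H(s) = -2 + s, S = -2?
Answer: 205/21 ≈ 9.7619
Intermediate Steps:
u(p, w) = -4 (u(p, w) = 2*(-2 + 0) = 2*(-2) = -4)
X = ⅔ (X = 4/3 - ⅓*2 = 4/3 - ⅔ = ⅔ ≈ 0.66667)
n = -40/3 (n = -10 + (-4 - 1)*(⅔) = -10 - 5*⅔ = -10 - 10/3 = -40/3 ≈ -13.333)
(u(-4, S)/7 - 3) - n = (-4/7 - 3) - 1*(-40/3) = ((⅐)*(-4) - 3) + 40/3 = (-4/7 - 3) + 40/3 = -25/7 + 40/3 = 205/21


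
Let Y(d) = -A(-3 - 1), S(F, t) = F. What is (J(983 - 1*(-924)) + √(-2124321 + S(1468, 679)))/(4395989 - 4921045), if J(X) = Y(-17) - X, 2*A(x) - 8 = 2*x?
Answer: 1907/525056 - I*√2122853/525056 ≈ 0.003632 - 0.0027749*I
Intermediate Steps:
A(x) = 4 + x (A(x) = 4 + (2*x)/2 = 4 + x)
Y(d) = 0 (Y(d) = -(4 + (-3 - 1)) = -(4 - 4) = -1*0 = 0)
J(X) = -X (J(X) = 0 - X = -X)
(J(983 - 1*(-924)) + √(-2124321 + S(1468, 679)))/(4395989 - 4921045) = (-(983 - 1*(-924)) + √(-2124321 + 1468))/(4395989 - 4921045) = (-(983 + 924) + √(-2122853))/(-525056) = (-1*1907 + I*√2122853)*(-1/525056) = (-1907 + I*√2122853)*(-1/525056) = 1907/525056 - I*√2122853/525056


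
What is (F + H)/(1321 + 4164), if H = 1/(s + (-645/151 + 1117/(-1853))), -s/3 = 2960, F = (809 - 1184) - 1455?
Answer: -4549406800163/13635789488620 ≈ -0.33364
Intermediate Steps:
F = -1830 (F = -375 - 1455 = -1830)
s = -8880 (s = -3*2960 = -8880)
H = -279803/2486014492 (H = 1/(-8880 + (-645/151 + 1117/(-1853))) = 1/(-8880 + (-645*1/151 + 1117*(-1/1853))) = 1/(-8880 + (-645/151 - 1117/1853)) = 1/(-8880 - 1363852/279803) = 1/(-2486014492/279803) = -279803/2486014492 ≈ -0.00011255)
(F + H)/(1321 + 4164) = (-1830 - 279803/2486014492)/(1321 + 4164) = -4549406800163/2486014492/5485 = -4549406800163/2486014492*1/5485 = -4549406800163/13635789488620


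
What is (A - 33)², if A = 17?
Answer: 256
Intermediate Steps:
(A - 33)² = (17 - 33)² = (-16)² = 256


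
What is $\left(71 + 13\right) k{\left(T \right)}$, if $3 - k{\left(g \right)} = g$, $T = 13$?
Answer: $-840$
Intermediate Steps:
$k{\left(g \right)} = 3 - g$
$\left(71 + 13\right) k{\left(T \right)} = \left(71 + 13\right) \left(3 - 13\right) = 84 \left(3 - 13\right) = 84 \left(-10\right) = -840$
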